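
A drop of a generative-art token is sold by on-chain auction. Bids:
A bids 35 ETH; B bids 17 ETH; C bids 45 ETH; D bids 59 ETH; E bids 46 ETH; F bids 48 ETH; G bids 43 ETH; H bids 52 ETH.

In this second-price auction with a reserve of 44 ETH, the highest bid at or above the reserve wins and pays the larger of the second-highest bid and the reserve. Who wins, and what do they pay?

D pays 52 ETH

Bids ranked: 59 (D) > 52 (H) > 48 (F) > 46 (E) > 45 (C) > 43 (G) > …
Highest eligible bid: D at 59 ETH.
max(second-highest 52 ETH, reserve 44 ETH) = 52 ETH; the reserve does not bind.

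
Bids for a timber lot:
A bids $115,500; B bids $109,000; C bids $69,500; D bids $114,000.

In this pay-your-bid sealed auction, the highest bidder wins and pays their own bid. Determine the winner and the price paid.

Bids in order: 115,500 (A) > 114,000 (D) > 109,000 (B) > 69,500 (C)
A has the highest bid and pays exactly that: $115,500.

A pays $115,500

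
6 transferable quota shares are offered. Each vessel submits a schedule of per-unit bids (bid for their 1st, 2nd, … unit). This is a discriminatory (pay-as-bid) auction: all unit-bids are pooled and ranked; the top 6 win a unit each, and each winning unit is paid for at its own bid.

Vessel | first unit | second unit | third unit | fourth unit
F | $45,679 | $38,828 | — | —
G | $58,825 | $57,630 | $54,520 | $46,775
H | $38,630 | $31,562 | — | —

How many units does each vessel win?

All unit-bids, highest first — top 6: 58,825 (G-1), 57,630 (G-2), 54,520 (G-3), 46,775 (G-4), 45,679 (F-1), 38,828 (F-2)
Next rejected bid: $38,630 (not a price — pay-as-bid).
Allocation: F 2, G 4.

F 2, G 4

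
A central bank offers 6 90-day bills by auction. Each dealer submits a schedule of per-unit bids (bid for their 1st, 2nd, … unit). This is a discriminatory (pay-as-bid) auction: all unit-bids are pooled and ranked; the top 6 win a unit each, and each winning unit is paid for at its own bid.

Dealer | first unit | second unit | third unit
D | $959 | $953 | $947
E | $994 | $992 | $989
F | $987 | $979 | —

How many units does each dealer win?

D 1, E 3, F 2

Merging the schedules and taking the best 6: 994 (E-1), 992 (E-2), 989 (E-3), 987 (F-1), 979 (F-2), 959 (D-1)
Next rejected bid: $953 (not a price — pay-as-bid).
Allocation: D 1, E 3, F 2.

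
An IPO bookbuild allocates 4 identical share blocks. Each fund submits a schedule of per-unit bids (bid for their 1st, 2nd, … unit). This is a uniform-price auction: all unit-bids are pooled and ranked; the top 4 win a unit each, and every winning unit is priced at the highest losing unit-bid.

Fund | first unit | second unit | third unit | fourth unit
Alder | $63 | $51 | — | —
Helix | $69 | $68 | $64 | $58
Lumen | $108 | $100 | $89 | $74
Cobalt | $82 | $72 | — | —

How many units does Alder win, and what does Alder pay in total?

Alder: 0 units, pays $0

Merging the schedules and taking the best 4: 108 (Lumen-1), 100 (Lumen-2), 89 (Lumen-3), 82 (Cobalt-1)
The (k+1)-th unit-bid is $74.
Alder wins 0 unit(s) at $74 each.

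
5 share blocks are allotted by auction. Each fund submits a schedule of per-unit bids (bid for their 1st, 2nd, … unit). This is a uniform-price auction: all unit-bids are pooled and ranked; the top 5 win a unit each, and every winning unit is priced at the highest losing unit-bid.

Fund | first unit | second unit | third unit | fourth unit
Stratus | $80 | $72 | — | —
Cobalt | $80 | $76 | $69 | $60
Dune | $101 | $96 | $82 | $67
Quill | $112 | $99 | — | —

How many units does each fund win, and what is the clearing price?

All unit-bids, highest first — top 5: 112 (Quill-1), 101 (Dune-1), 99 (Quill-2), 96 (Dune-2), 82 (Dune-3)
Highest rejected unit-bid = $80.
Allocation: Dune 3, Quill 2.

Dune 3, Quill 2; clearing price $80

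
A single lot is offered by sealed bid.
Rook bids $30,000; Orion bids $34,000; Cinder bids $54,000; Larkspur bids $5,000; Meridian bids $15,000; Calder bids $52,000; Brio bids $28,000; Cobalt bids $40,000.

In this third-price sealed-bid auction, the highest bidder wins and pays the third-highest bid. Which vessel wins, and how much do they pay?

Cinder pays $40,000

Rule: the highest bidder wins and pays the third-highest bid.
Bids ranked: 54,000 (Cinder) > 52,000 (Calder) > 40,000 (Cobalt) > 34,000 (Orion) > 30,000 (Rook) > 28,000 (Brio) > …
Cinder is highest; pays the third-highest bid, $40,000.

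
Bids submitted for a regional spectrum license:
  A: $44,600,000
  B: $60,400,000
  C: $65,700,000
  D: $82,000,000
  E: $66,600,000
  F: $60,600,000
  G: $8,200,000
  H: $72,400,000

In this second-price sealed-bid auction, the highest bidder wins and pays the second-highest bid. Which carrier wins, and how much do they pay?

D pays $72,400,000

Rule: the highest bidder wins and pays the second-highest bid.
Bids in order: 82,000,000 (D) > 72,400,000 (H) > 66,600,000 (E) > 65,700,000 (C) > 60,600,000 (F) > 60,400,000 (B) > …
D is highest; pays the second-highest bid, $72,400,000.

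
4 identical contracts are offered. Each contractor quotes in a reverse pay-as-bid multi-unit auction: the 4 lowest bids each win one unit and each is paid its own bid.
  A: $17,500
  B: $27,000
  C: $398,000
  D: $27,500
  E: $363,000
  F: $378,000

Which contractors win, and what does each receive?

Sorting: 17,500 (A), 27,000 (B), 27,500 (D), 363,000 (E), 378,000 (F), 398,000 (C)
Lowest 4: A, B, D, E.
Each winner is paid its own bid: A $17,500, B $27,000, D $27,500, E $363,000.

A $17,500, B $27,000, D $27,500, E $363,000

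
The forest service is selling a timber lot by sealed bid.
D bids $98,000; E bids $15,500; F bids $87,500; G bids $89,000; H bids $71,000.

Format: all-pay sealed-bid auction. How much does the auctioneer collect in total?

Bids in order: 98,000 (D) > 89,000 (G) > 87,500 (F) > 71,000 (H) > 15,500 (E)
Every bidder forfeits their bid regardless of winning.
Revenue = 98,000 + 15,500 + 87,500 + 89,000 + 71,000 = $361,000.

Total revenue: $361,000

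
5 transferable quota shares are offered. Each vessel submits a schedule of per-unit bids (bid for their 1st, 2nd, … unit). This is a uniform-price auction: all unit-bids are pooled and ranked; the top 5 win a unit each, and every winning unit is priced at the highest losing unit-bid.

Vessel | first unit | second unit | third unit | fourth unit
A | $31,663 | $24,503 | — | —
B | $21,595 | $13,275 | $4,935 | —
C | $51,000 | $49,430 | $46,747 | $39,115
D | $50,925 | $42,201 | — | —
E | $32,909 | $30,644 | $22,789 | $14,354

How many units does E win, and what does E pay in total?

Pooled unit-bids ranked (top 5): 51,000 (C-1), 50,925 (D-1), 49,430 (C-2), 46,747 (C-3), 42,201 (D-2)
First bid not allocated: $39,115.
E wins 0 unit(s) at $39,115 each.

E: 0 units, pays $0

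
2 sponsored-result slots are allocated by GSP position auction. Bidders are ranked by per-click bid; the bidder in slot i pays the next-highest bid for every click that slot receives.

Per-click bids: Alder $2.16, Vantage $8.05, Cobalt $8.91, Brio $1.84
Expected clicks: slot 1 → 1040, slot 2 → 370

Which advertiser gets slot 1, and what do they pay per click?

Cobalt; $8.05 per click

Per-click bids in order: $8.91 (Cobalt) > $8.05 (Vantage) > $2.16 (Alder) > …
Slot 1 goes to the first-ranked bidder, Cobalt, who pays the next bid down: $8.05/click.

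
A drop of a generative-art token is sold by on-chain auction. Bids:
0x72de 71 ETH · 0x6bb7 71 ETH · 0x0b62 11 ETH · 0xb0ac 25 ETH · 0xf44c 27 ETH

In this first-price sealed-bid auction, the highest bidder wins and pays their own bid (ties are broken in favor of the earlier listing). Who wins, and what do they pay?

0x72de pays 71 ETH

Bids in order: 71 (0x72de) > 71 (0x6bb7) > 27 (0xf44c) > 25 (0xb0ac) > 11 (0x0b62)
Tie at 71 ETH → 0x72de wins by tie-break.
First-price: 0x72de pays what they bid, 71 ETH.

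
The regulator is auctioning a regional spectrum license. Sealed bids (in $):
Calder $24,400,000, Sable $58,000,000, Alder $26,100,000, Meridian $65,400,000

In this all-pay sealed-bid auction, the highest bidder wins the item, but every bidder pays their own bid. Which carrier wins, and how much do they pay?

Sorting bids: 65,400,000 (Meridian) > 58,000,000 (Sable) > 26,100,000 (Alder) > 24,400,000 (Calder)
Meridian wins with the top bid; all bids are sunk regardless.

Meridian pays $65,400,000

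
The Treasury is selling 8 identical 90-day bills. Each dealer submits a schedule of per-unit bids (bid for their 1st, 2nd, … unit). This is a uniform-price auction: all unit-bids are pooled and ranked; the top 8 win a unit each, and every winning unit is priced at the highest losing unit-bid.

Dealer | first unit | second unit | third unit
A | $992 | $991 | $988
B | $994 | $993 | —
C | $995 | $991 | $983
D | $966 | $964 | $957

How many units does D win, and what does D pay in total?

Merging the schedules and taking the best 8: 995 (C-1), 994 (B-1), 993 (B-2), 992 (A-1), 991 (A-2), 991 (C-2), 988 (A-3), 983 (C-3)
The (k+1)-th unit-bid is $966.
D wins 0 unit(s) at $966 each.

D: 0 units, pays $0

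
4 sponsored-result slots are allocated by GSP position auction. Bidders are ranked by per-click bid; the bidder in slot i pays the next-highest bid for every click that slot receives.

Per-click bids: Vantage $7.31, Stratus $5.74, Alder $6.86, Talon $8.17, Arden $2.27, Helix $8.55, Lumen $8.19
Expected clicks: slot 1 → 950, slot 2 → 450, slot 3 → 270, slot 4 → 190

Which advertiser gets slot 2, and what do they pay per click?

Ranked by bid: $8.55 (Helix) > $8.19 (Lumen) > $8.17 (Talon) > $7.31 (Vantage) > $6.86 (Alder) > …
Slot 2 goes to the second-ranked bidder, Lumen, who pays the next bid down: $8.17/click.

Lumen; $8.17 per click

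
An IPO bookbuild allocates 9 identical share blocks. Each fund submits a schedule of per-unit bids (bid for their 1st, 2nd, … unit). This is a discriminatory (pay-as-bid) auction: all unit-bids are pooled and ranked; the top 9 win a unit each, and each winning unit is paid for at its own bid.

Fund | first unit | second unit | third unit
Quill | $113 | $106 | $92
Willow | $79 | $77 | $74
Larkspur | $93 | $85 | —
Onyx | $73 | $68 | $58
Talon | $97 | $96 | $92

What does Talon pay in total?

Talon pays $285

Merging the schedules and taking the best 9: 113 (Quill-1), 106 (Quill-2), 97 (Talon-1), 96 (Talon-2), 93 (Larkspur-1), 92 (Quill-3), 92 (Talon-3), 85 (Larkspur-2), 79 (Willow-1)
Next rejected bid: $77 (not a price — pay-as-bid).
Talon's winning unit-bids: 97 + 96 + 92 = $285.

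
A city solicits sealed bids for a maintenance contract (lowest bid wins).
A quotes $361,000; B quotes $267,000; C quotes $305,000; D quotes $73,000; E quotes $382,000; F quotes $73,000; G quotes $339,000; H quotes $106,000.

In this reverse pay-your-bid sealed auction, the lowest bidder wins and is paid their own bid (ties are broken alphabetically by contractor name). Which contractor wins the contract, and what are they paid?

Sorting bids: 73,000 (D) < 73,000 (F) < 106,000 (H) < 267,000 (B) < 305,000 (C) < 339,000 (G) < …
Tie at $73,000 → D wins by tie-break.
D is lowest → is paid own bid, $73,000.

D is paid $73,000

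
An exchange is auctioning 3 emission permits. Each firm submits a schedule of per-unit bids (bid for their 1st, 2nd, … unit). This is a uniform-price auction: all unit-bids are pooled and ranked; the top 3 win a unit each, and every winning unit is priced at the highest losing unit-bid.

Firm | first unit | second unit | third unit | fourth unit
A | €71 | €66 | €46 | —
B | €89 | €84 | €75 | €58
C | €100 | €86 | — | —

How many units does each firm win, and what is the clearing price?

B 1, C 2; clearing price €84

All unit-bids, highest first — top 3: 100 (C-1), 89 (B-1), 86 (C-2)
Highest rejected unit-bid = €84.
Allocation: B 1, C 2.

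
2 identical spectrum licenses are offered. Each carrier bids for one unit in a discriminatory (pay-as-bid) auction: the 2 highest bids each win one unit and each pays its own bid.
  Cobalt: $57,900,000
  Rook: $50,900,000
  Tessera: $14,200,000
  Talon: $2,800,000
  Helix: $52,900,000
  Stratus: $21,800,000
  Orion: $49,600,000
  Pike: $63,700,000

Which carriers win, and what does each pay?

Pike $63,700,000, Cobalt $57,900,000

Bids ranked high→low: 63,700,000 (Pike), 57,900,000 (Cobalt), 52,900,000 (Helix), 50,900,000 (Rook), …
Top 2: Pike, Cobalt.
Each winner pays its own bid: Pike $63,700,000, Cobalt $57,900,000.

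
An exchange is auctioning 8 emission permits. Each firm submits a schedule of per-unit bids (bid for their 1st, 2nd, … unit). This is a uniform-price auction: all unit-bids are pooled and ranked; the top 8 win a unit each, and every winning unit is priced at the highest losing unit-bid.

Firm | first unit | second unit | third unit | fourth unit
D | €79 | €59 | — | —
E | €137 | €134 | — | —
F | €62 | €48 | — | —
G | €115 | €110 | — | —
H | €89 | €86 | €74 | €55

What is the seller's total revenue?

Total revenue: €496

Pooled unit-bids ranked (top 8): 137 (E-1), 134 (E-2), 115 (G-1), 110 (G-2), 89 (H-1), 86 (H-2), 79 (D-1), 74 (H-3)
The (k+1)-th unit-bid is €62.
Allocation: D 1, E 2, G 2, H 3. Every unit priced at €62.
Revenue = 8 × 62 = €496.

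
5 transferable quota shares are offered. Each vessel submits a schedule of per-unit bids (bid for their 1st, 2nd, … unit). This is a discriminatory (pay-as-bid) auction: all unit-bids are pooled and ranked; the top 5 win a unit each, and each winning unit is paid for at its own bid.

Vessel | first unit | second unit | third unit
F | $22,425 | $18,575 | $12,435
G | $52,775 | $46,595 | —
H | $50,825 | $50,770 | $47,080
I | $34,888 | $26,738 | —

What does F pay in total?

All unit-bids, highest first — top 5: 52,775 (G-1), 50,825 (H-1), 50,770 (H-2), 47,080 (H-3), 46,595 (G-2)
Next rejected bid: $34,888 (not a price — pay-as-bid).
F wins no units.

F pays $0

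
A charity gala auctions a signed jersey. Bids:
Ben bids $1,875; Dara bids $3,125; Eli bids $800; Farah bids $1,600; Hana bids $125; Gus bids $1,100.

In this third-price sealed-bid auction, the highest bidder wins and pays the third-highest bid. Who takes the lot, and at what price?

Dara pays $1,600

Bids ranked: 3,125 (Dara) > 1,875 (Ben) > 1,600 (Farah) > 1,100 (Gus) > 800 (Eli) > 125 (Hana)
Dara is highest; pays the third-highest bid, $1,600.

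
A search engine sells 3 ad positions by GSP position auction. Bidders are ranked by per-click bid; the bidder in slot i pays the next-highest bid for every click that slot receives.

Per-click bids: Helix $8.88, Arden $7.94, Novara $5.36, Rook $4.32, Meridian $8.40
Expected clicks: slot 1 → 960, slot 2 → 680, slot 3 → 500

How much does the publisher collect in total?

Total revenue: $16143.20

Per-click bids in order: $8.88 (Helix) > $8.40 (Meridian) > $7.94 (Arden) > $5.36 (Novara) > …
Slot 1: Helix pays $8.40 × 960 = $8064.00
Slot 2: Meridian pays $7.94 × 680 = $5399.20
Slot 3: Arden pays $5.36 × 500 = $2680.00
Total = $16143.20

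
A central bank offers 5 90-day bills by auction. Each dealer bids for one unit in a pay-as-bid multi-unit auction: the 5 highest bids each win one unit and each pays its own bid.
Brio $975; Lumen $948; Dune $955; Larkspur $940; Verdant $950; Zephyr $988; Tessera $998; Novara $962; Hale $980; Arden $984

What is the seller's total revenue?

Total revenue: $4,925

Sorting: 998 (Tessera), 988 (Zephyr), 984 (Arden), 980 (Hale), 975 (Brio), 962 (Novara), 955 (Dune), …
Top 5: Tessera, Zephyr, Arden, Hale, Brio.
Total revenue = 998 + 988 + 984 + 980 + 975 = $4,925.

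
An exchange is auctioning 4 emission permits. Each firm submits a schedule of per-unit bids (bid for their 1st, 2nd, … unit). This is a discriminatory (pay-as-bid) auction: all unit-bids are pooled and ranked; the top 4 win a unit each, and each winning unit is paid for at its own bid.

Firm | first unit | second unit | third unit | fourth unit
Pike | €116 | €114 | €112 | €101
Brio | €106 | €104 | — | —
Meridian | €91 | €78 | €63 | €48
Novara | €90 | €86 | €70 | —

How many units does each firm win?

Merging the schedules and taking the best 4: 116 (Pike-1), 114 (Pike-2), 112 (Pike-3), 106 (Brio-1)
Next rejected bid: €104 (not a price — pay-as-bid).
Allocation: Brio 1, Pike 3.

Brio 1, Pike 3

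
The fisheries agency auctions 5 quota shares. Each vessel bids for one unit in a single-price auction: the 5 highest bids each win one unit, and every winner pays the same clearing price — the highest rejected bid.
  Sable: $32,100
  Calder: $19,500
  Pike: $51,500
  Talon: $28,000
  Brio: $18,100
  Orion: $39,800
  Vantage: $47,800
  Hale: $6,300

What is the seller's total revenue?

Total revenue: $97,500

Sorting: 51,500 (Pike), 47,800 (Vantage), 39,800 (Orion), 32,100 (Sable), 28,000 (Talon), 19,500 (Calder), 18,100 (Brio), …
Winners (5 units): Pike, Vantage, Orion, Sable, Talon.
Clearing price = highest rejected bid = $19,500.
Total revenue = 5 × $19,500 = $97,500.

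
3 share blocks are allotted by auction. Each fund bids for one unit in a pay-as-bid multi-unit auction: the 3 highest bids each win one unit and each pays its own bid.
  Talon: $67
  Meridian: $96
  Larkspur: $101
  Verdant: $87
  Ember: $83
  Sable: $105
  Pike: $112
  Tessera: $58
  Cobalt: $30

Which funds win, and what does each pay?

Pike $112, Sable $105, Larkspur $101

Ordering the bids: 112 (Pike), 105 (Sable), 101 (Larkspur), 96 (Meridian), 87 (Verdant), …
Winners (3 units): Pike, Sable, Larkspur.
Each winner pays its own bid: Pike $112, Sable $105, Larkspur $101.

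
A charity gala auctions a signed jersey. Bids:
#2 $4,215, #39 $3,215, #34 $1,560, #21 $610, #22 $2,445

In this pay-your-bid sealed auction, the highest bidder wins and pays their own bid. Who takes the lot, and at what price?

#2 pays $4,215

Bids in order: 4,215 (#2) > 3,215 (#39) > 2,445 (#22) > 1,560 (#34) > 610 (#21)
#2 has the highest bid and pays exactly that: $4,215.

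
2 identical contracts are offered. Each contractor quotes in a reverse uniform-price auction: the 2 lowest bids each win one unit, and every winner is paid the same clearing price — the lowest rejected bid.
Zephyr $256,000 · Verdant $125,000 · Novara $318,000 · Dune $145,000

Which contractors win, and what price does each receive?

Sorting: 125,000 (Verdant), 145,000 (Dune), 256,000 (Zephyr), 318,000 (Novara)
The 2 lowest are Verdant, Dune.
Clearing price = lowest rejected bid = $256,000.

Verdant, Dune; each is paid $256,000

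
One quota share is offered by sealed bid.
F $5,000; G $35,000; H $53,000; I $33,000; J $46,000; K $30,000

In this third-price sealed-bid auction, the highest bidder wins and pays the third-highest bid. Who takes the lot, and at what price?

Third-price sealed-bid auction: the highest bidder wins and pays the third-highest bid.
Sorting bids: 53,000 (H) > 46,000 (J) > 35,000 (G) > 33,000 (I) > 30,000 (K) > 5,000 (F)
H is highest; pays the third-highest bid, $35,000.

H pays $35,000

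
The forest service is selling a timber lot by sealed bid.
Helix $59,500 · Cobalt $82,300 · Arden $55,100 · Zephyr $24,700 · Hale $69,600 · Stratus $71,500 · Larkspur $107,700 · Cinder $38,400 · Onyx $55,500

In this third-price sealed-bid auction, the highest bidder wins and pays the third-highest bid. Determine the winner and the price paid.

Third-price sealed-bid auction: the highest bidder wins and pays the third-highest bid.
Bids in order: 107,700 (Larkspur) > 82,300 (Cobalt) > 71,500 (Stratus) > 69,600 (Hale) > 59,500 (Helix) > 55,500 (Onyx) > …
Larkspur is highest; pays the third-highest bid, $71,500.

Larkspur pays $71,500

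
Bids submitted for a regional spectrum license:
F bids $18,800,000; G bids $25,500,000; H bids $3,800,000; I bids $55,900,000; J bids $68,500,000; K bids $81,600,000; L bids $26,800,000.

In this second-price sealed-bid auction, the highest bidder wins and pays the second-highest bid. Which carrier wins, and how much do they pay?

K pays $68,500,000

Sorting bids: 81,600,000 (K) > 68,500,000 (J) > 55,900,000 (I) > 26,800,000 (L) > 25,500,000 (G) > 18,800,000 (F) > …
K is highest; pays the second-highest bid, $68,500,000.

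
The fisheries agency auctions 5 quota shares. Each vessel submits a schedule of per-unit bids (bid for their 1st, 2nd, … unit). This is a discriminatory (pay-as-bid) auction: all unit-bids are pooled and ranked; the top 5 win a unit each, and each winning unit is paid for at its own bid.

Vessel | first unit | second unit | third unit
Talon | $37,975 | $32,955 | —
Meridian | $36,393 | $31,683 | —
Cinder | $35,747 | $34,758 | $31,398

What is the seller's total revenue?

Pooled unit-bids ranked (top 5): 37,975 (Talon-1), 36,393 (Meridian-1), 35,747 (Cinder-1), 34,758 (Cinder-2), 32,955 (Talon-2)
Next rejected bid: $31,683 (not a price — pay-as-bid).
Each winning unit pays its own bid.
Revenue = 37,975 + 36,393 + 35,747 + 34,758 + 32,955 = $177,828.

Total revenue: $177,828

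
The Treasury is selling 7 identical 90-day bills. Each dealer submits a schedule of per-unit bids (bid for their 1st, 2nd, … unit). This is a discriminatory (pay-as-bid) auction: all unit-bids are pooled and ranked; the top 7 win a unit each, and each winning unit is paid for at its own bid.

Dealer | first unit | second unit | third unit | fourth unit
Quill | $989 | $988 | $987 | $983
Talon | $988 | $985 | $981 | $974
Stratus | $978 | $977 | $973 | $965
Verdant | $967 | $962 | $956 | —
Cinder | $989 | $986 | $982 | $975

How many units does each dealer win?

All unit-bids, highest first — top 7: 989 (Quill-1), 989 (Cinder-1), 988 (Quill-2), 988 (Talon-1), 987 (Quill-3), 986 (Cinder-2), 985 (Talon-2)
Next rejected bid: $983 (not a price — pay-as-bid).
Allocation: Cinder 2, Quill 3, Talon 2.

Cinder 2, Quill 3, Talon 2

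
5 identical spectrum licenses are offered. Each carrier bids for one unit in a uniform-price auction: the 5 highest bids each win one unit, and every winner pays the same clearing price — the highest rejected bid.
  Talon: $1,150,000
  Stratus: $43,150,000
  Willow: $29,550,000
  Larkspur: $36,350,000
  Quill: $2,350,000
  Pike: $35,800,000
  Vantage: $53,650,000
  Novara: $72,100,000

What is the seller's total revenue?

Total revenue: $147,750,000

Bids ranked high→low: 72,100,000 (Novara), 53,650,000 (Vantage), 43,150,000 (Stratus), 36,350,000 (Larkspur), 35,800,000 (Pike), 29,550,000 (Willow), 2,350,000 (Quill), …
Winners (5 units): Novara, Vantage, Stratus, Larkspur, Pike.
Highest unsuccessful bid: $29,550,000 → clearing price.
Total revenue = 5 × $29,550,000 = $147,750,000.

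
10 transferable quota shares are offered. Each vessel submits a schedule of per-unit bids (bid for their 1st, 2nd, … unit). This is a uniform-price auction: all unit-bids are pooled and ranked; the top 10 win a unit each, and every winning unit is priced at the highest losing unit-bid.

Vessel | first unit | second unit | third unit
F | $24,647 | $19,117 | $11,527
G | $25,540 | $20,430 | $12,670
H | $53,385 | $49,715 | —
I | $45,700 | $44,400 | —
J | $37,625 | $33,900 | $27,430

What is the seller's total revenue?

Total revenue: $191,170

Merging the schedules and taking the best 10: 53,385 (H-1), 49,715 (H-2), 45,700 (I-1), 44,400 (I-2), 37,625 (J-1), 33,900 (J-2), 27,430 (J-3), 25,540 (G-1), 24,647 (F-1), 20,430 (G-2)
First bid not allocated: $19,117.
Allocation: F 1, G 2, H 2, I 2, J 3. Every unit priced at $19,117.
Revenue = 10 × 19,117 = $191,170.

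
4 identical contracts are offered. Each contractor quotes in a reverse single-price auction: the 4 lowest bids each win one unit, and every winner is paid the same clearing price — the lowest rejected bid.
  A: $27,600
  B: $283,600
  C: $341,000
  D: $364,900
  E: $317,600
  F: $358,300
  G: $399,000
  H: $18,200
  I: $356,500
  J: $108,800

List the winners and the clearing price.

H, A, J, B; each is paid $317,600

Bids ranked low→high: 18,200 (H), 27,600 (A), 108,800 (J), 283,600 (B), 317,600 (E), 341,000 (C), …
Lowest 4: H, A, J, B.
First losing bid is E's $317,600, which sets the uniform price.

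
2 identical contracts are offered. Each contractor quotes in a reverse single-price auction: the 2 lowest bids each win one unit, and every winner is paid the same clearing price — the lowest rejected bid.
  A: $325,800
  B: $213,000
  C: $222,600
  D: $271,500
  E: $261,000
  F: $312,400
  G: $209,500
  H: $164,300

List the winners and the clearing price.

H, G; each is paid $213,000

Bids ranked low→high: 164,300 (H), 209,500 (G), 213,000 (B), 222,600 (C), …
Lowest 2: H, G.
Clearing price = lowest rejected bid = $213,000.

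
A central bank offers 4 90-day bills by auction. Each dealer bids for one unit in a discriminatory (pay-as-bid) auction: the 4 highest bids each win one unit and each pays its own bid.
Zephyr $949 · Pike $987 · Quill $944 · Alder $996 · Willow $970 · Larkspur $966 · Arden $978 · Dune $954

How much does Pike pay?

Pike pays $987

Ordering the bids: 996 (Alder), 987 (Pike), 978 (Arden), 970 (Willow), 966 (Larkspur), 954 (Dune), …
The 4 highest are Alder, Pike, Arden, Willow.
Pike wins → own bid $987.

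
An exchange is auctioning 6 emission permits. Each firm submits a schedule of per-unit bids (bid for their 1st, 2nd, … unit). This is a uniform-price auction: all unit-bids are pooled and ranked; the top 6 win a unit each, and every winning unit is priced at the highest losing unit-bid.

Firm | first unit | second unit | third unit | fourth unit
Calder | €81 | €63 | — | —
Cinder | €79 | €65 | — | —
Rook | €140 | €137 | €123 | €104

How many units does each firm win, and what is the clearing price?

Calder 1, Cinder 1, Rook 4; clearing price €65

Pooled unit-bids ranked (top 6): 140 (Rook-1), 137 (Rook-2), 123 (Rook-3), 104 (Rook-4), 81 (Calder-1), 79 (Cinder-1)
The (k+1)-th unit-bid is €65.
Allocation: Calder 1, Cinder 1, Rook 4.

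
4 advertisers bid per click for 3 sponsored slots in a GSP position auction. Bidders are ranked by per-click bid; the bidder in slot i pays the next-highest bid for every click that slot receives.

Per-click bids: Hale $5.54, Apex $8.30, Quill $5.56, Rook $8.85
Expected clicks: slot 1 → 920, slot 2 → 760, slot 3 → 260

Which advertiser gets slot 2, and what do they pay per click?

Per-click bids in order: $8.85 (Rook) > $8.30 (Apex) > $5.56 (Quill) > $5.54 (Hale)
Slot 2 goes to the second-ranked bidder, Apex, who pays the next bid down: $5.56/click.

Apex; $5.56 per click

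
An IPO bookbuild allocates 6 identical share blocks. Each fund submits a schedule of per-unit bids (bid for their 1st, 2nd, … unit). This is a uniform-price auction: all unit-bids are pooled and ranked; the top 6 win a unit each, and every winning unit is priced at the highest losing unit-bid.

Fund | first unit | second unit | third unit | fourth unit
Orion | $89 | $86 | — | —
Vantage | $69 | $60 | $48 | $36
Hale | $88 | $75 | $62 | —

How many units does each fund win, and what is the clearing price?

All unit-bids, highest first — top 6: 89 (Orion-1), 88 (Hale-1), 86 (Orion-2), 75 (Hale-2), 69 (Vantage-1), 62 (Hale-3)
Highest rejected unit-bid = $60.
Allocation: Hale 3, Orion 2, Vantage 1.

Hale 3, Orion 2, Vantage 1; clearing price $60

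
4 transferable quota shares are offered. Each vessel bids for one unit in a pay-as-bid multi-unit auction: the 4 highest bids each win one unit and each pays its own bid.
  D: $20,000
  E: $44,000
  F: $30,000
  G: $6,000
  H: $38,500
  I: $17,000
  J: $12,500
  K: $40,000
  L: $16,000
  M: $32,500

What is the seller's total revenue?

Total revenue: $155,000

Bids ranked high→low: 44,000 (E), 40,000 (K), 38,500 (H), 32,500 (M), 30,000 (F), 20,000 (D), …
Top 4: E, K, H, M.
Total revenue = 44,000 + 40,000 + 38,500 + 32,500 = $155,000.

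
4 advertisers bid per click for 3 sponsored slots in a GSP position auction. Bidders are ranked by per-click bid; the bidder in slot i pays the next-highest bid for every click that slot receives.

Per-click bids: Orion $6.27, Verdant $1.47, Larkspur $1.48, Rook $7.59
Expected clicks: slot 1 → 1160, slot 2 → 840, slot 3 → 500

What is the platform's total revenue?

Total revenue: $9251.40

Sorting advertisers: $7.59 (Rook) > $6.27 (Orion) > $1.48 (Larkspur) > $1.47 (Verdant)
Slot 1: Rook pays $6.27 × 1160 = $7273.20
Slot 2: Orion pays $1.48 × 840 = $1243.20
Slot 3: Larkspur pays $1.47 × 500 = $735.00
Total = $9251.40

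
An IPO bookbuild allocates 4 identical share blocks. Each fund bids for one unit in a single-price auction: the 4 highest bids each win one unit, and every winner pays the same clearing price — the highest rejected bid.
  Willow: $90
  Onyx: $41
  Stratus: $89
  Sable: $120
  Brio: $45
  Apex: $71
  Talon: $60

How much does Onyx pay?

Onyx pays $0

Ordering the bids: 120 (Sable), 90 (Willow), 89 (Stratus), 71 (Apex), 60 (Talon), 45 (Brio), …
Winners (4 units): Sable, Willow, Stratus, Apex.
Clearing price = highest rejected bid = $60.
Onyx does not win → pays $0.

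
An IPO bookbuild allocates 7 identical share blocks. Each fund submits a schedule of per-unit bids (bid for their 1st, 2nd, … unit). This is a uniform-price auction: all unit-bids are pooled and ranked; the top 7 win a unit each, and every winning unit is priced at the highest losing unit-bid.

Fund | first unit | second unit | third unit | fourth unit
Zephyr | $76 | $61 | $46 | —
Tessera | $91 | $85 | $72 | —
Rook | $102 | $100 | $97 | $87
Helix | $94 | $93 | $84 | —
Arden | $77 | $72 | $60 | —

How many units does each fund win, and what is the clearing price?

Helix 2, Rook 4, Tessera 1; clearing price $85

Pooled unit-bids ranked (top 7): 102 (Rook-1), 100 (Rook-2), 97 (Rook-3), 94 (Helix-1), 93 (Helix-2), 91 (Tessera-1), 87 (Rook-4)
First bid not allocated: $85.
Allocation: Helix 2, Rook 4, Tessera 1.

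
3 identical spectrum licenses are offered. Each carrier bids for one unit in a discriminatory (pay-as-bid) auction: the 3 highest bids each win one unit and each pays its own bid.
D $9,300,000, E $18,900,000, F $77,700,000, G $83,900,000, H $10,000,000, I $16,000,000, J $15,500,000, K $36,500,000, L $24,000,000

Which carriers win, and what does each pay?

G $83,900,000, F $77,700,000, K $36,500,000

Bids ranked high→low: 83,900,000 (G), 77,700,000 (F), 36,500,000 (K), 24,000,000 (L), 18,900,000 (E), …
Winners (3 units): G, F, K.
Each winner pays its own bid: G $83,900,000, F $77,700,000, K $36,500,000.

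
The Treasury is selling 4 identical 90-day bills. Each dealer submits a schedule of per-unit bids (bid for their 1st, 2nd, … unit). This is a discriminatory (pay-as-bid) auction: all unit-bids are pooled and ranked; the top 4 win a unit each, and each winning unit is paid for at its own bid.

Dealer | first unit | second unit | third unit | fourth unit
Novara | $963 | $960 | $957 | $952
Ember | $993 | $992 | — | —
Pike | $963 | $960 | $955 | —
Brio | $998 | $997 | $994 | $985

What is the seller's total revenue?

Pooled unit-bids ranked (top 4): 998 (Brio-1), 997 (Brio-2), 994 (Brio-3), 993 (Ember-1)
Next rejected bid: $992 (not a price — pay-as-bid).
Each winning unit pays its own bid.
Revenue = 998 + 997 + 994 + 993 = $3,982.

Total revenue: $3,982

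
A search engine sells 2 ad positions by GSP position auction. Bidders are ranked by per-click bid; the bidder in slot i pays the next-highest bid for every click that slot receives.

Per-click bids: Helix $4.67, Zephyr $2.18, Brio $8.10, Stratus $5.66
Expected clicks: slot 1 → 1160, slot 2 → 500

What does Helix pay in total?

Sorting advertisers: $8.10 (Brio) > $5.66 (Stratus) > $4.67 (Helix) > …
Helix ranks below slot 2 → no slot, pays nothing.

Helix pays $0.00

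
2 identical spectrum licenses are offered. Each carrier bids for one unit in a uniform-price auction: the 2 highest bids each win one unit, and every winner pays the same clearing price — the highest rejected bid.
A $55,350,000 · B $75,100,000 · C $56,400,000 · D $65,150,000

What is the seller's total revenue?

Total revenue: $112,800,000

Sorting: 75,100,000 (B), 65,150,000 (D), 56,400,000 (C), 55,350,000 (A)
The 2 highest are B, D.
Highest unsuccessful bid: $56,400,000 → clearing price.
Total revenue = 2 × $56,400,000 = $112,800,000.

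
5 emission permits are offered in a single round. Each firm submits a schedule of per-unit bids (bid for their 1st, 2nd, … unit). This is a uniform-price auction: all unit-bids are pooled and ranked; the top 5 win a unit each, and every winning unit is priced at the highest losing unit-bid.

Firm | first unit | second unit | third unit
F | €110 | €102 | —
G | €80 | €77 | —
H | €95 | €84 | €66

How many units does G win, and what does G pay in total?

All unit-bids, highest first — top 5: 110 (F-1), 102 (F-2), 95 (H-1), 84 (H-2), 80 (G-1)
First bid not allocated: €77.
G wins 1 unit(s) at €77 each.

G: 1 unit, pays €77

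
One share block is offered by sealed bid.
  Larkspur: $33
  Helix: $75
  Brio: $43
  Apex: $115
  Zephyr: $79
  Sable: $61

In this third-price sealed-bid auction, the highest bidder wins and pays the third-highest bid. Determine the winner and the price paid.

Rule: the highest bidder wins and pays the third-highest bid.
Bids ranked: 115 (Apex) > 79 (Zephyr) > 75 (Helix) > 61 (Sable) > 43 (Brio) > 33 (Larkspur)
Apex wins; payment is bid #3 in the ranking = $75.

Apex pays $75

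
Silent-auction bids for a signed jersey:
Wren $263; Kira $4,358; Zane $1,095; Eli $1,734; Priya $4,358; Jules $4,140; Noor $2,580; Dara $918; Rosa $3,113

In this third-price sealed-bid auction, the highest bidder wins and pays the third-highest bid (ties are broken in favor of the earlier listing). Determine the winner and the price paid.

Kira pays $4,140

Sorting bids: 4,358 (Kira) > 4,358 (Priya) > 4,140 (Jules) > 3,113 (Rosa) > 2,580 (Noor) > 1,734 (Eli) > …
Tie at $4,358 → Kira wins by tie-break.
Kira is highest; pays the third-highest bid, $4,140.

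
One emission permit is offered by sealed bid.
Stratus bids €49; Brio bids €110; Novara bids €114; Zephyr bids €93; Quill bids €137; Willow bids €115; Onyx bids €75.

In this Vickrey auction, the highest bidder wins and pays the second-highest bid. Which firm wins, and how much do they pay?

Quill pays €115

Vickrey auction: the highest bidder wins and pays the second-highest bid.
Bids ranked: 137 (Quill) > 115 (Willow) > 114 (Novara) > 110 (Brio) > 93 (Zephyr) > 75 (Onyx) > …
Quill is highest; pays the second-highest bid, €115.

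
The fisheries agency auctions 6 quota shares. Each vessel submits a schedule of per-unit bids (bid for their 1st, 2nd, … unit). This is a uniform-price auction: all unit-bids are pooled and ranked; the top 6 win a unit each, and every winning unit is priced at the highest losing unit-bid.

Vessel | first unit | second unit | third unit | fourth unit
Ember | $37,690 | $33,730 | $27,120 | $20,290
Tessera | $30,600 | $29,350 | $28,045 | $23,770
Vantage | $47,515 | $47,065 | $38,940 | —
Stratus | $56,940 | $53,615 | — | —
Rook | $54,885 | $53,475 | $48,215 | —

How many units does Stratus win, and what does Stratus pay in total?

Stratus: 2 units, pays $94,130

Pooled unit-bids ranked (top 6): 56,940 (Stratus-1), 54,885 (Rook-1), 53,615 (Stratus-2), 53,475 (Rook-2), 48,215 (Rook-3), 47,515 (Vantage-1)
The (k+1)-th unit-bid is $47,065.
Stratus wins 2 unit(s) at $47,065 each.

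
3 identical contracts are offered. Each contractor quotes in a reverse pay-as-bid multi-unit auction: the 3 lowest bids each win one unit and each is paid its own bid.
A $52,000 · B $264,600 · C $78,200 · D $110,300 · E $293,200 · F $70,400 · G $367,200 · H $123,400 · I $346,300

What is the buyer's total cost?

Total cost: $200,600

Sorting: 52,000 (A), 70,400 (F), 78,200 (C), 110,300 (D), 123,400 (H), …
Lowest 3: A, F, C.
Total cost = 52,000 + 70,400 + 78,200 = $200,600.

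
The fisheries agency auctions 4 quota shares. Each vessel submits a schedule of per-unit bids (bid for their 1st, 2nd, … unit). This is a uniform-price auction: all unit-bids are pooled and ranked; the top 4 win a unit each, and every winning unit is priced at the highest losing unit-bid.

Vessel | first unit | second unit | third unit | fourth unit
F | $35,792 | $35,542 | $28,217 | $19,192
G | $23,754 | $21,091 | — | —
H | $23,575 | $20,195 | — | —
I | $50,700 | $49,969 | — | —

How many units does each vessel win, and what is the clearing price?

Merging the schedules and taking the best 4: 50,700 (I-1), 49,969 (I-2), 35,792 (F-1), 35,542 (F-2)
Highest rejected unit-bid = $28,217.
Allocation: F 2, I 2.

F 2, I 2; clearing price $28,217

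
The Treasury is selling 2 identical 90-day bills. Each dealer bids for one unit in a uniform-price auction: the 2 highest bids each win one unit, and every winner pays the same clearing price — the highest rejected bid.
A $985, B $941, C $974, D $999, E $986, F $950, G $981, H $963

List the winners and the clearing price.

D, E; each pays $985

Ordering the bids: 999 (D), 986 (E), 985 (A), 981 (G), …
Top 2: D, E.
Highest unsuccessful bid: $985 → clearing price.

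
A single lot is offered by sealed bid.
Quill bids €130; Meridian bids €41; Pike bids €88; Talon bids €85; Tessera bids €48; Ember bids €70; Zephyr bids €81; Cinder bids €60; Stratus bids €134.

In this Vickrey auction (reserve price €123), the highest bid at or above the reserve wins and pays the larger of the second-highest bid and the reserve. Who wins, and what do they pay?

Stratus pays €130

Bids ranked: 134 (Stratus) > 130 (Quill) > 88 (Pike) > 85 (Talon) > 81 (Zephyr) > 70 (Ember) > …
Highest eligible bid: Stratus at €134.
max(second-highest €130, reserve €123) = €130; the reserve does not bind.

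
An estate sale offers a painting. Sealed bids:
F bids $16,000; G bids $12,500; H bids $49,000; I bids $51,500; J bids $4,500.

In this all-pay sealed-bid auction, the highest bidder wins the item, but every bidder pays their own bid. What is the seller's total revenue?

All-pay sealed-bid auction: the highest bidder wins the item, but every bidder pays their own bid.
Bids in order: 51,500 (I) > 49,000 (H) > 16,000 (F) > 12,500 (G) > 4,500 (J)
Every bidder forfeits their bid regardless of winning.
Revenue = 16,000 + 12,500 + 49,000 + 51,500 + 4,500 = $133,500.

Total revenue: $133,500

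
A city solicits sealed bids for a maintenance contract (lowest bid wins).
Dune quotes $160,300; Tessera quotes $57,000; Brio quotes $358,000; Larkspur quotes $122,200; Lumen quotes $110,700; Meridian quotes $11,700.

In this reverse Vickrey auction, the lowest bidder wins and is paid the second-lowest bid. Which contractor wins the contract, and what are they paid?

Bids ranked: 11,700 (Meridian) < 57,000 (Tessera) < 110,700 (Lumen) < 122,200 (Larkspur) < 160,300 (Dune) < 358,000 (Brio)
Meridian wins with the lowest bid; price is set by the runner-up at $57,000.

Meridian is paid $57,000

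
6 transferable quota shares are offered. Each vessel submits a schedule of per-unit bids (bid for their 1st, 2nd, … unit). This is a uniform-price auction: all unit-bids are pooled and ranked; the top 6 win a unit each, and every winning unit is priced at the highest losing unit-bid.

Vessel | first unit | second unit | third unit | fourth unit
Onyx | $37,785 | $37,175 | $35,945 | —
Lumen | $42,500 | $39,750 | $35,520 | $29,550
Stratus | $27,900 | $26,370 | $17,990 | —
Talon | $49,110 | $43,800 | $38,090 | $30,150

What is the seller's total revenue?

All unit-bids, highest first — top 6: 49,110 (Talon-1), 43,800 (Talon-2), 42,500 (Lumen-1), 39,750 (Lumen-2), 38,090 (Talon-3), 37,785 (Onyx-1)
The (k+1)-th unit-bid is $37,175.
Allocation: Lumen 2, Onyx 1, Talon 3. Every unit priced at $37,175.
Revenue = 6 × 37,175 = $223,050.

Total revenue: $223,050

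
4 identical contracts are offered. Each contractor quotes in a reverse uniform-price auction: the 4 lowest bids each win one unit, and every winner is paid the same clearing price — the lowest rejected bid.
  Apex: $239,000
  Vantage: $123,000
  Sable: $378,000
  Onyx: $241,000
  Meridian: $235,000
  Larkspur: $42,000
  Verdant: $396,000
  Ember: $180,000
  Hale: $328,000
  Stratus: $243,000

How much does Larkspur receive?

Bids ranked low→high: 42,000 (Larkspur), 123,000 (Vantage), 180,000 (Ember), 235,000 (Meridian), 239,000 (Apex), 241,000 (Onyx), …
Winners (4 units): Larkspur, Vantage, Ember, Meridian.
Lowest unsuccessful bid: $239,000 → clearing price.
Larkspur wins → is paid $239,000.

Larkspur is paid $239,000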